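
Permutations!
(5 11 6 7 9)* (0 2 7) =(0 2 7 9 5 11 6) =[2, 1, 7, 3, 4, 11, 0, 9, 8, 5, 10, 6]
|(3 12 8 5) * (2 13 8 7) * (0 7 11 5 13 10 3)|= |(0 7 2 10 3 12 11 5)(8 13)|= 8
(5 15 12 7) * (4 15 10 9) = (4 15 12 7 5 10 9) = [0, 1, 2, 3, 15, 10, 6, 5, 8, 4, 9, 11, 7, 13, 14, 12]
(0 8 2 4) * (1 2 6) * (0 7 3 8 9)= (0 9)(1 2 4 7 3 8 6)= [9, 2, 4, 8, 7, 5, 1, 3, 6, 0]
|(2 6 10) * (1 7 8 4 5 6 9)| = |(1 7 8 4 5 6 10 2 9)| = 9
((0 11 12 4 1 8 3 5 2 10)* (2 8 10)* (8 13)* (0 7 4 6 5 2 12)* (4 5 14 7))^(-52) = (1 4 10)(2 6 7 13 3 12 14 5 8)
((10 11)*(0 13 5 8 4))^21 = ((0 13 5 8 4)(10 11))^21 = (0 13 5 8 4)(10 11)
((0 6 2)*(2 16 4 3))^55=((0 6 16 4 3 2))^55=(0 6 16 4 3 2)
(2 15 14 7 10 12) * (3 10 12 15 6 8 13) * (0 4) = (0 4)(2 6 8 13 3 10 15 14 7 12) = [4, 1, 6, 10, 0, 5, 8, 12, 13, 9, 15, 11, 2, 3, 7, 14]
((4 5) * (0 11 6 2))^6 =(0 6)(2 11)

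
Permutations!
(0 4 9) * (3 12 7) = (0 4 9)(3 12 7) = [4, 1, 2, 12, 9, 5, 6, 3, 8, 0, 10, 11, 7]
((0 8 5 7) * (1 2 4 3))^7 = (0 7 5 8)(1 3 4 2)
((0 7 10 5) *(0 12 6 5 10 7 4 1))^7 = ((0 4 1)(5 12 6))^7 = (0 4 1)(5 12 6)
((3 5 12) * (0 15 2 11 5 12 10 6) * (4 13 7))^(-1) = (0 6 10 5 11 2 15)(3 12)(4 7 13)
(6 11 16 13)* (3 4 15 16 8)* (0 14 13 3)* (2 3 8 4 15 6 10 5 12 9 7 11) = (0 14 13 10 5 12 9 7 11 4 6 2 3 15 16 8) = [14, 1, 3, 15, 6, 12, 2, 11, 0, 7, 5, 4, 9, 10, 13, 16, 8]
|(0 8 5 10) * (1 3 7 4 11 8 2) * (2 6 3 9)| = 9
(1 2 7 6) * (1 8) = (1 2 7 6 8) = [0, 2, 7, 3, 4, 5, 8, 6, 1]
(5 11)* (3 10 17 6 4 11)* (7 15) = (3 10 17 6 4 11 5)(7 15) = [0, 1, 2, 10, 11, 3, 4, 15, 8, 9, 17, 5, 12, 13, 14, 7, 16, 6]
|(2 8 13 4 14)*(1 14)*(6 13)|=7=|(1 14 2 8 6 13 4)|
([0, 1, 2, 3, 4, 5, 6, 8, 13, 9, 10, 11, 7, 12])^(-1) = (7 12 13 8)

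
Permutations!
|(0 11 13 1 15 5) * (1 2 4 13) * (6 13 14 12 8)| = 35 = |(0 11 1 15 5)(2 4 14 12 8 6 13)|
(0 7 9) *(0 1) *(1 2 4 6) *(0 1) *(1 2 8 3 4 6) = (0 7 9 8 3 4 1 2 6) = [7, 2, 6, 4, 1, 5, 0, 9, 3, 8]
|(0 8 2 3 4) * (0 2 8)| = 3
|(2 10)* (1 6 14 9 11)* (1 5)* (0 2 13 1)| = |(0 2 10 13 1 6 14 9 11 5)| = 10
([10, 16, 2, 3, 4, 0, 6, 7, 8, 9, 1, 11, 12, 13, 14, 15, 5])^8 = [16, 0, 2, 3, 4, 1, 6, 7, 8, 9, 5, 11, 12, 13, 14, 15, 10]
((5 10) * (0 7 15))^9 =(15)(5 10)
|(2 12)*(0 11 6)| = 6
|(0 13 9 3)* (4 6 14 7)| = 4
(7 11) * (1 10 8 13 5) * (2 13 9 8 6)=(1 10 6 2 13 5)(7 11)(8 9)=[0, 10, 13, 3, 4, 1, 2, 11, 9, 8, 6, 7, 12, 5]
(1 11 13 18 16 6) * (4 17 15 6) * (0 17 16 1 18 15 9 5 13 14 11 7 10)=[17, 7, 2, 3, 16, 13, 18, 10, 8, 5, 0, 14, 12, 15, 11, 6, 4, 9, 1]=(0 17 9 5 13 15 6 18 1 7 10)(4 16)(11 14)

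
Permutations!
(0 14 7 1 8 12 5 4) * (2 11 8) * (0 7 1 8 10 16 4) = (0 14 1 2 11 10 16 4 7 8 12 5) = [14, 2, 11, 3, 7, 0, 6, 8, 12, 9, 16, 10, 5, 13, 1, 15, 4]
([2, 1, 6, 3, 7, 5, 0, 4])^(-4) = (7)(0 6 2)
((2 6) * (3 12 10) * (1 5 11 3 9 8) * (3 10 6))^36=(12)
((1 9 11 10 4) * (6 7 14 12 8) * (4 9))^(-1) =(1 4)(6 8 12 14 7)(9 10 11)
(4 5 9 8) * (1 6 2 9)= (1 6 2 9 8 4 5)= [0, 6, 9, 3, 5, 1, 2, 7, 4, 8]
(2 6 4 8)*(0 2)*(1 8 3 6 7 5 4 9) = (0 2 7 5 4 3 6 9 1 8) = [2, 8, 7, 6, 3, 4, 9, 5, 0, 1]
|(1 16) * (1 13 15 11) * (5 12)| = 10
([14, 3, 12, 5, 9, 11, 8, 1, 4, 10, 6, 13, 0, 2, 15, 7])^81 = [1, 13, 15, 2, 9, 12, 8, 11, 4, 10, 6, 0, 7, 14, 3, 5]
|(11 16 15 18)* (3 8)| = 4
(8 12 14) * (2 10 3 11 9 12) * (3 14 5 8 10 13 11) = (2 13 11 9 12 5 8)(10 14) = [0, 1, 13, 3, 4, 8, 6, 7, 2, 12, 14, 9, 5, 11, 10]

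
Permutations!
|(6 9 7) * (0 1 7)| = |(0 1 7 6 9)| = 5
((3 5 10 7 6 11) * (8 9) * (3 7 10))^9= (11)(3 5)(8 9)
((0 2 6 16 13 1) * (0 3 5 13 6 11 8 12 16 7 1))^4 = (0 12 1)(2 16 3)(5 11 6)(7 13 8)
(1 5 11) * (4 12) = [0, 5, 2, 3, 12, 11, 6, 7, 8, 9, 10, 1, 4] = (1 5 11)(4 12)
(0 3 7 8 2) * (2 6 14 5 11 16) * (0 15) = (0 3 7 8 6 14 5 11 16 2 15) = [3, 1, 15, 7, 4, 11, 14, 8, 6, 9, 10, 16, 12, 13, 5, 0, 2]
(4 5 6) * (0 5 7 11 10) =[5, 1, 2, 3, 7, 6, 4, 11, 8, 9, 0, 10] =(0 5 6 4 7 11 10)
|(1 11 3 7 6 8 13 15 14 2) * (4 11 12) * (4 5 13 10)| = |(1 12 5 13 15 14 2)(3 7 6 8 10 4 11)| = 7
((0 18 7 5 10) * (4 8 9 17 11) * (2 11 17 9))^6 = (0 18 7 5 10)(2 4)(8 11)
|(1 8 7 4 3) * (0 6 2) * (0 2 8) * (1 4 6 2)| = 6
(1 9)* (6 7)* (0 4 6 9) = (0 4 6 7 9 1) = [4, 0, 2, 3, 6, 5, 7, 9, 8, 1]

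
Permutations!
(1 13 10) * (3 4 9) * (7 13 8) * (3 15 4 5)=(1 8 7 13 10)(3 5)(4 9 15)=[0, 8, 2, 5, 9, 3, 6, 13, 7, 15, 1, 11, 12, 10, 14, 4]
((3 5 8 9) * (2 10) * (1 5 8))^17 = ((1 5)(2 10)(3 8 9))^17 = (1 5)(2 10)(3 9 8)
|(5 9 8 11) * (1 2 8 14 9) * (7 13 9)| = 20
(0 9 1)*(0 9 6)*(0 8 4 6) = [0, 9, 2, 3, 6, 5, 8, 7, 4, 1] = (1 9)(4 6 8)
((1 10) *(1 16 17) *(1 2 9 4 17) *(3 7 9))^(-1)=((1 10 16)(2 3 7 9 4 17))^(-1)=(1 16 10)(2 17 4 9 7 3)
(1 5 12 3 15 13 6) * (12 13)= (1 5 13 6)(3 15 12)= [0, 5, 2, 15, 4, 13, 1, 7, 8, 9, 10, 11, 3, 6, 14, 12]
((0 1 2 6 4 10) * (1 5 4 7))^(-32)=(10)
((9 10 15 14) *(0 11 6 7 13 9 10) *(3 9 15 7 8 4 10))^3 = ((0 11 6 8 4 10 7 13 15 14 3 9))^3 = (0 8 7 14)(3 11 4 13)(6 10 15 9)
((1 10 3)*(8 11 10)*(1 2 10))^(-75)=((1 8 11)(2 10 3))^(-75)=(11)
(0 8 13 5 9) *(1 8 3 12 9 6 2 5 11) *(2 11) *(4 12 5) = (0 3 5 6 11 1 8 13 2 4 12 9) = [3, 8, 4, 5, 12, 6, 11, 7, 13, 0, 10, 1, 9, 2]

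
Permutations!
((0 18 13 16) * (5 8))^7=(0 16 13 18)(5 8)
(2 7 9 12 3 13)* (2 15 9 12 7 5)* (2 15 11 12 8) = [0, 1, 5, 13, 4, 15, 6, 8, 2, 7, 10, 12, 3, 11, 14, 9] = (2 5 15 9 7 8)(3 13 11 12)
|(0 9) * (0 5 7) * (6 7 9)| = 6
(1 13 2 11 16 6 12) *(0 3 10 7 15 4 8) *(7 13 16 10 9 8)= (0 3 9 8)(1 16 6 12)(2 11 10 13)(4 7 15)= [3, 16, 11, 9, 7, 5, 12, 15, 0, 8, 13, 10, 1, 2, 14, 4, 6]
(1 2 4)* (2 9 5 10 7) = [0, 9, 4, 3, 1, 10, 6, 2, 8, 5, 7] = (1 9 5 10 7 2 4)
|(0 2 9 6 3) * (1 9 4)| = 7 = |(0 2 4 1 9 6 3)|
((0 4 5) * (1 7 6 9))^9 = ((0 4 5)(1 7 6 9))^9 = (1 7 6 9)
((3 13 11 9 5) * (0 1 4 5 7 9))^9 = ((0 1 4 5 3 13 11)(7 9))^9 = (0 4 3 11 1 5 13)(7 9)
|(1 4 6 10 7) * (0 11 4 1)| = 6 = |(0 11 4 6 10 7)|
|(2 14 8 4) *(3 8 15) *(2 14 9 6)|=15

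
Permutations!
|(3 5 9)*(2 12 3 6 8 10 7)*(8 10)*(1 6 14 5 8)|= |(1 6 10 7 2 12 3 8)(5 9 14)|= 24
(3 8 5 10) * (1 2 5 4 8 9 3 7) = (1 2 5 10 7)(3 9)(4 8) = [0, 2, 5, 9, 8, 10, 6, 1, 4, 3, 7]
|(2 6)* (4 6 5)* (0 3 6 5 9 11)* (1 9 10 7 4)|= 11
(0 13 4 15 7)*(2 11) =(0 13 4 15 7)(2 11) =[13, 1, 11, 3, 15, 5, 6, 0, 8, 9, 10, 2, 12, 4, 14, 7]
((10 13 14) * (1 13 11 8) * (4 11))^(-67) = ((1 13 14 10 4 11 8))^(-67) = (1 10 8 14 11 13 4)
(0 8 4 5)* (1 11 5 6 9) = (0 8 4 6 9 1 11 5) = [8, 11, 2, 3, 6, 0, 9, 7, 4, 1, 10, 5]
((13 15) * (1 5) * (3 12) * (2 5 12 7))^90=(15)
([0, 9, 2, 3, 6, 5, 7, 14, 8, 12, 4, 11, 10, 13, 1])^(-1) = [0, 14, 2, 3, 10, 5, 4, 6, 8, 1, 12, 11, 9, 13, 7]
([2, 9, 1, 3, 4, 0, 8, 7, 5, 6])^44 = [1, 6, 9, 3, 4, 2, 5, 7, 0, 8]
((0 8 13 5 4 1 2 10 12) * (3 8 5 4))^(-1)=((0 5 3 8 13 4 1 2 10 12))^(-1)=(0 12 10 2 1 4 13 8 3 5)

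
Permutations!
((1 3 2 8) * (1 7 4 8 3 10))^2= ((1 10)(2 3)(4 8 7))^2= (10)(4 7 8)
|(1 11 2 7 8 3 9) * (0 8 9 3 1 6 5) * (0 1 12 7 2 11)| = |(0 8 12 7 9 6 5 1)| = 8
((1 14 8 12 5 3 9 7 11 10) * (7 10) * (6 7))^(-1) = ((1 14 8 12 5 3 9 10)(6 7 11))^(-1) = (1 10 9 3 5 12 8 14)(6 11 7)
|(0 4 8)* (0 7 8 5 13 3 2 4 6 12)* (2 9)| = |(0 6 12)(2 4 5 13 3 9)(7 8)| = 6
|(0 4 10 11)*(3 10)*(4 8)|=|(0 8 4 3 10 11)|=6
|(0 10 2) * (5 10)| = |(0 5 10 2)| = 4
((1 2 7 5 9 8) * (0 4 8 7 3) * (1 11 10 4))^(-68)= ((0 1 2 3)(4 8 11 10)(5 9 7))^(-68)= (11)(5 9 7)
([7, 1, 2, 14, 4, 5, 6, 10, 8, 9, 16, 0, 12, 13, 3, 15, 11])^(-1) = [11, 1, 2, 14, 4, 5, 6, 0, 8, 9, 7, 16, 12, 13, 3, 15, 10]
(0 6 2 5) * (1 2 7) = [6, 2, 5, 3, 4, 0, 7, 1] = (0 6 7 1 2 5)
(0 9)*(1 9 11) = [11, 9, 2, 3, 4, 5, 6, 7, 8, 0, 10, 1] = (0 11 1 9)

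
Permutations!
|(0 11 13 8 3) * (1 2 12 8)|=8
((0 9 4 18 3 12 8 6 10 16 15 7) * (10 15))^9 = ((0 9 4 18 3 12 8 6 15 7)(10 16))^9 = (0 7 15 6 8 12 3 18 4 9)(10 16)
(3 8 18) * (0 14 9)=(0 14 9)(3 8 18)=[14, 1, 2, 8, 4, 5, 6, 7, 18, 0, 10, 11, 12, 13, 9, 15, 16, 17, 3]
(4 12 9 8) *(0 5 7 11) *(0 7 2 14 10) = (0 5 2 14 10)(4 12 9 8)(7 11) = [5, 1, 14, 3, 12, 2, 6, 11, 4, 8, 0, 7, 9, 13, 10]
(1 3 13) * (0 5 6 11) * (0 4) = [5, 3, 2, 13, 0, 6, 11, 7, 8, 9, 10, 4, 12, 1] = (0 5 6 11 4)(1 3 13)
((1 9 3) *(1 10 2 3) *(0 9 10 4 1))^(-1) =(0 9)(1 4 3 2 10)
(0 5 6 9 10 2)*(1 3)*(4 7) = (0 5 6 9 10 2)(1 3)(4 7) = [5, 3, 0, 1, 7, 6, 9, 4, 8, 10, 2]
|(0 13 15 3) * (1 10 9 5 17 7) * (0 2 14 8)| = 42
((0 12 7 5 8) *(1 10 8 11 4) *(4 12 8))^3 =(0 8)(5 7 12 11)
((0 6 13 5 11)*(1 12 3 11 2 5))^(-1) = ((0 6 13 1 12 3 11)(2 5))^(-1) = (0 11 3 12 1 13 6)(2 5)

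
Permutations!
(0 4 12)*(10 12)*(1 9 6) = (0 4 10 12)(1 9 6) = [4, 9, 2, 3, 10, 5, 1, 7, 8, 6, 12, 11, 0]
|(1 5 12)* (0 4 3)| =3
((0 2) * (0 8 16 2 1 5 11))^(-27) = ((0 1 5 11)(2 8 16))^(-27) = (16)(0 1 5 11)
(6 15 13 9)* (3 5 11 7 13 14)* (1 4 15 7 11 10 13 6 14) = (1 4 15)(3 5 10 13 9 14)(6 7) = [0, 4, 2, 5, 15, 10, 7, 6, 8, 14, 13, 11, 12, 9, 3, 1]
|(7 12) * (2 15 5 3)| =|(2 15 5 3)(7 12)| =4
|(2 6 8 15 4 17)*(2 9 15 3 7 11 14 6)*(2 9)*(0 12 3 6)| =30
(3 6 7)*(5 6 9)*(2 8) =(2 8)(3 9 5 6 7) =[0, 1, 8, 9, 4, 6, 7, 3, 2, 5]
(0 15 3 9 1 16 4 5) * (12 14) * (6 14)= (0 15 3 9 1 16 4 5)(6 14 12)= [15, 16, 2, 9, 5, 0, 14, 7, 8, 1, 10, 11, 6, 13, 12, 3, 4]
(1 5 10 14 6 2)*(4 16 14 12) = (1 5 10 12 4 16 14 6 2) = [0, 5, 1, 3, 16, 10, 2, 7, 8, 9, 12, 11, 4, 13, 6, 15, 14]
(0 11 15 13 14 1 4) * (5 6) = (0 11 15 13 14 1 4)(5 6) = [11, 4, 2, 3, 0, 6, 5, 7, 8, 9, 10, 15, 12, 14, 1, 13]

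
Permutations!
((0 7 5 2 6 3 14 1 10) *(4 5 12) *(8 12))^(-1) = ((0 7 8 12 4 5 2 6 3 14 1 10))^(-1) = (0 10 1 14 3 6 2 5 4 12 8 7)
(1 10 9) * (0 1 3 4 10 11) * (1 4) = (0 4 10 9 3 1 11) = [4, 11, 2, 1, 10, 5, 6, 7, 8, 3, 9, 0]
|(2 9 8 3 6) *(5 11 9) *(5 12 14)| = 9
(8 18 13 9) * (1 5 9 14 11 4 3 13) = [0, 5, 2, 13, 3, 9, 6, 7, 18, 8, 10, 4, 12, 14, 11, 15, 16, 17, 1] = (1 5 9 8 18)(3 13 14 11 4)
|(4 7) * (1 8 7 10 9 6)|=|(1 8 7 4 10 9 6)|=7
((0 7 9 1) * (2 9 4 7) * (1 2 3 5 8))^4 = ((0 3 5 8 1)(2 9)(4 7))^4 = (9)(0 1 8 5 3)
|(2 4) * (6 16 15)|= 6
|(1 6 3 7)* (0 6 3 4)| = 3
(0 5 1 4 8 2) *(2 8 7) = (8)(0 5 1 4 7 2) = [5, 4, 0, 3, 7, 1, 6, 2, 8]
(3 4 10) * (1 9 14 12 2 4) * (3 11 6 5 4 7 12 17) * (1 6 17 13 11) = (1 9 14 13 11 17 3 6 5 4 10)(2 7 12) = [0, 9, 7, 6, 10, 4, 5, 12, 8, 14, 1, 17, 2, 11, 13, 15, 16, 3]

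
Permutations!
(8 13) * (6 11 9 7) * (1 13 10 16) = (1 13 8 10 16)(6 11 9 7) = [0, 13, 2, 3, 4, 5, 11, 6, 10, 7, 16, 9, 12, 8, 14, 15, 1]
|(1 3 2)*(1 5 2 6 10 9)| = |(1 3 6 10 9)(2 5)| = 10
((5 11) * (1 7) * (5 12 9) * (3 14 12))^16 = ((1 7)(3 14 12 9 5 11))^16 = (3 5 12)(9 14 11)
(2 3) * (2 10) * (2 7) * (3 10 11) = (2 10 7)(3 11) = [0, 1, 10, 11, 4, 5, 6, 2, 8, 9, 7, 3]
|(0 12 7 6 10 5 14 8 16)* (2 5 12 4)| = |(0 4 2 5 14 8 16)(6 10 12 7)| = 28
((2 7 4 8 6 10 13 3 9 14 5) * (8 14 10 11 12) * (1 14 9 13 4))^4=((1 14 5 2 7)(3 13)(4 9 10)(6 11 12 8))^4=(1 7 2 5 14)(4 9 10)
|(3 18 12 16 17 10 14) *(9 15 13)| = 21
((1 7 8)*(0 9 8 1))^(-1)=(0 8 9)(1 7)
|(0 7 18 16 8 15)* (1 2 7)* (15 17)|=9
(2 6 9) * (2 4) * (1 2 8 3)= (1 2 6 9 4 8 3)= [0, 2, 6, 1, 8, 5, 9, 7, 3, 4]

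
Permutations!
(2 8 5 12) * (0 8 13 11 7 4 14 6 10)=[8, 1, 13, 3, 14, 12, 10, 4, 5, 9, 0, 7, 2, 11, 6]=(0 8 5 12 2 13 11 7 4 14 6 10)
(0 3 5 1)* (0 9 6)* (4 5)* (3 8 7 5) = (0 8 7 5 1 9 6)(3 4) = [8, 9, 2, 4, 3, 1, 0, 5, 7, 6]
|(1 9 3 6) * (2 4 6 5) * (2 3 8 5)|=8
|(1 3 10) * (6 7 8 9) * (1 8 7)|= 6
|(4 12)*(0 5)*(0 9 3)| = 4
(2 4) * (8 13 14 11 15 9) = (2 4)(8 13 14 11 15 9) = [0, 1, 4, 3, 2, 5, 6, 7, 13, 8, 10, 15, 12, 14, 11, 9]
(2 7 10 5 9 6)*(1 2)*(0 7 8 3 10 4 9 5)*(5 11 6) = (0 7 4 9 5 11 6 1 2 8 3 10) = [7, 2, 8, 10, 9, 11, 1, 4, 3, 5, 0, 6]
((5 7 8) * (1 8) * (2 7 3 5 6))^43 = (1 2 8 7 6)(3 5)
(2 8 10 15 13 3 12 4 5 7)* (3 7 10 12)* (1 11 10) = [0, 11, 8, 3, 5, 1, 6, 2, 12, 9, 15, 10, 4, 7, 14, 13] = (1 11 10 15 13 7 2 8 12 4 5)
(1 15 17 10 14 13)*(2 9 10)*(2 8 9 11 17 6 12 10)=(1 15 6 12 10 14 13)(2 11 17 8 9)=[0, 15, 11, 3, 4, 5, 12, 7, 9, 2, 14, 17, 10, 1, 13, 6, 16, 8]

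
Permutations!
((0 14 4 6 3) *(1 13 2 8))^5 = ((0 14 4 6 3)(1 13 2 8))^5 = (14)(1 13 2 8)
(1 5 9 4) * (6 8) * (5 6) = (1 6 8 5 9 4) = [0, 6, 2, 3, 1, 9, 8, 7, 5, 4]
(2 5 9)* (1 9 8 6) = (1 9 2 5 8 6) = [0, 9, 5, 3, 4, 8, 1, 7, 6, 2]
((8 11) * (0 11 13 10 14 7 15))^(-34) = (0 7 10 8)(11 15 14 13) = ((0 11 8 13 10 14 7 15))^(-34)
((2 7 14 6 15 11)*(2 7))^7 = (6 11 14 15 7)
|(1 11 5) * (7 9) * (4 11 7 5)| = 4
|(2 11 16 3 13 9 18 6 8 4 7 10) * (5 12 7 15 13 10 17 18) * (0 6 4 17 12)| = 10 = |(0 6 8 17 18 4 15 13 9 5)(2 11 16 3 10)(7 12)|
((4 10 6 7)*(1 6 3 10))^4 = (10)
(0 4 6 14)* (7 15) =(0 4 6 14)(7 15) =[4, 1, 2, 3, 6, 5, 14, 15, 8, 9, 10, 11, 12, 13, 0, 7]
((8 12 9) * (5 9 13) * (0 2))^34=((0 2)(5 9 8 12 13))^34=(5 13 12 8 9)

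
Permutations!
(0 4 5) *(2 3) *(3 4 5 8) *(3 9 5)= (0 3 2 4 8 9 5)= [3, 1, 4, 2, 8, 0, 6, 7, 9, 5]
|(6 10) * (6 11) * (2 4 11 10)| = 4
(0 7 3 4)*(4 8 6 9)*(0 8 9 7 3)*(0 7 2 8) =(0 3 9 4)(2 8 6) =[3, 1, 8, 9, 0, 5, 2, 7, 6, 4]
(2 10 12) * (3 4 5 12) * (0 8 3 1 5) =(0 8 3 4)(1 5 12 2 10) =[8, 5, 10, 4, 0, 12, 6, 7, 3, 9, 1, 11, 2]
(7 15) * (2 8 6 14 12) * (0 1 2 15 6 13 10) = (0 1 2 8 13 10)(6 14 12 15 7) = [1, 2, 8, 3, 4, 5, 14, 6, 13, 9, 0, 11, 15, 10, 12, 7]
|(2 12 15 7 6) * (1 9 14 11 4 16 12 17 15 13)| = |(1 9 14 11 4 16 12 13)(2 17 15 7 6)| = 40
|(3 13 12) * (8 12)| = |(3 13 8 12)| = 4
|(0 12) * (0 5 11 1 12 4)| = 4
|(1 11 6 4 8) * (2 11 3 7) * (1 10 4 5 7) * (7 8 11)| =|(1 3)(2 7)(4 11 6 5 8 10)| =6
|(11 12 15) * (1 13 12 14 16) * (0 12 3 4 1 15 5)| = 12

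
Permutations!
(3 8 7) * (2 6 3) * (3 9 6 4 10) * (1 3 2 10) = [0, 3, 4, 8, 1, 5, 9, 10, 7, 6, 2] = (1 3 8 7 10 2 4)(6 9)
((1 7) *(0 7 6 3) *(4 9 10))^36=((0 7 1 6 3)(4 9 10))^36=(10)(0 7 1 6 3)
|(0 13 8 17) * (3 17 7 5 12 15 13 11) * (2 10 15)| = 8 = |(0 11 3 17)(2 10 15 13 8 7 5 12)|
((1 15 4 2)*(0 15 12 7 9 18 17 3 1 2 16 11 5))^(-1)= (0 5 11 16 4 15)(1 3 17 18 9 7 12)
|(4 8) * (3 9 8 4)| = 3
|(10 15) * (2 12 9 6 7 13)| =|(2 12 9 6 7 13)(10 15)| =6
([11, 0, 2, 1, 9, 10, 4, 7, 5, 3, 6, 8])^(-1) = [1, 3, 2, 9, 6, 8, 10, 7, 11, 4, 5, 0]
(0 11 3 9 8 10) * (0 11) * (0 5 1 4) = [5, 4, 2, 9, 0, 1, 6, 7, 10, 8, 11, 3] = (0 5 1 4)(3 9 8 10 11)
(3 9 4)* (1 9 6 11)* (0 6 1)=(0 6 11)(1 9 4 3)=[6, 9, 2, 1, 3, 5, 11, 7, 8, 4, 10, 0]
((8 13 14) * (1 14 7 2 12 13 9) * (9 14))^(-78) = (14)(2 13)(7 12)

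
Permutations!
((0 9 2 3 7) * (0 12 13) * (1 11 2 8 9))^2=((0 1 11 2 3 7 12 13)(8 9))^2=(0 11 3 12)(1 2 7 13)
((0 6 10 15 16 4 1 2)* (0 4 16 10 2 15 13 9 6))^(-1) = ((16)(1 15 10 13 9 6 2 4))^(-1) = (16)(1 4 2 6 9 13 10 15)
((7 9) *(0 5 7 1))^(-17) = (0 9 5 1 7)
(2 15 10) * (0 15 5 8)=(0 15 10 2 5 8)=[15, 1, 5, 3, 4, 8, 6, 7, 0, 9, 2, 11, 12, 13, 14, 10]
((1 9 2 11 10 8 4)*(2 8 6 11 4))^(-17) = ((1 9 8 2 4)(6 11 10))^(-17) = (1 2 9 4 8)(6 11 10)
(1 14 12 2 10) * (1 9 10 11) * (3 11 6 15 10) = (1 14 12 2 6 15 10 9 3 11) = [0, 14, 6, 11, 4, 5, 15, 7, 8, 3, 9, 1, 2, 13, 12, 10]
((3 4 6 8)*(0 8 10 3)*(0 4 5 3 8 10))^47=((0 10 8 4 6)(3 5))^47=(0 8 6 10 4)(3 5)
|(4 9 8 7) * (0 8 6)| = |(0 8 7 4 9 6)| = 6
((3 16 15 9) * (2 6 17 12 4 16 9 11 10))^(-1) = ((2 6 17 12 4 16 15 11 10)(3 9))^(-1) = (2 10 11 15 16 4 12 17 6)(3 9)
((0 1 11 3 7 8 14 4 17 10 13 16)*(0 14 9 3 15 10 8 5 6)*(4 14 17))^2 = (0 11 10 16 8 3 5)(1 15 13 17 9 7 6)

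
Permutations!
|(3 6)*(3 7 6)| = |(6 7)| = 2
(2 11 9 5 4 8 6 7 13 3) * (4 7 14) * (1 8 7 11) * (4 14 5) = (14)(1 8 6 5 11 9 4 7 13 3 2) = [0, 8, 1, 2, 7, 11, 5, 13, 6, 4, 10, 9, 12, 3, 14]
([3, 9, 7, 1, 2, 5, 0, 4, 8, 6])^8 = [9, 0, 4, 6, 7, 5, 1, 2, 8, 3]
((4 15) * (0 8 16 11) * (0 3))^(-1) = (0 3 11 16 8)(4 15)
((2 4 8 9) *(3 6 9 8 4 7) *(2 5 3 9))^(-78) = (9)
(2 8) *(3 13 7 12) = (2 8)(3 13 7 12) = [0, 1, 8, 13, 4, 5, 6, 12, 2, 9, 10, 11, 3, 7]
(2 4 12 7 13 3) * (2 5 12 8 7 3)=[0, 1, 4, 5, 8, 12, 6, 13, 7, 9, 10, 11, 3, 2]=(2 4 8 7 13)(3 5 12)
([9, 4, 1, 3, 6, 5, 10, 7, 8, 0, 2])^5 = [9, 1, 2, 3, 4, 5, 6, 7, 8, 0, 10]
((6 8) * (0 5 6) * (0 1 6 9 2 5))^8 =(1 8 6)(2 9 5)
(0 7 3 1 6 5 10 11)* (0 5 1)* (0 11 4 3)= (0 7)(1 6)(3 11 5 10 4)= [7, 6, 2, 11, 3, 10, 1, 0, 8, 9, 4, 5]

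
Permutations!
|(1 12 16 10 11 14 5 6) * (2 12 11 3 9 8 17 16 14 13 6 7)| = |(1 11 13 6)(2 12 14 5 7)(3 9 8 17 16 10)| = 60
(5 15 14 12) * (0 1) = (0 1)(5 15 14 12) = [1, 0, 2, 3, 4, 15, 6, 7, 8, 9, 10, 11, 5, 13, 12, 14]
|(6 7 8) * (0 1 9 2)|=12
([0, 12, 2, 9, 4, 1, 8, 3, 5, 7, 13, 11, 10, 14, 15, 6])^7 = (1 8 15 13 12 5 6 14 10)(3 9 7)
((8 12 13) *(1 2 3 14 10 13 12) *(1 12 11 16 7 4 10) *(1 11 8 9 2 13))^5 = ((1 13 9 2 3 14 11 16 7 4 10)(8 12))^5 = (1 14 10 3 4 2 7 9 16 13 11)(8 12)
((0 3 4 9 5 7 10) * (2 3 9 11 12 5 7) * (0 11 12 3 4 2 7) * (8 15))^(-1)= (0 9)(2 3 11 10 7 5 12 4)(8 15)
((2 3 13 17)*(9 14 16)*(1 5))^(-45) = ((1 5)(2 3 13 17)(9 14 16))^(-45) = (1 5)(2 17 13 3)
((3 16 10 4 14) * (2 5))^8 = ((2 5)(3 16 10 4 14))^8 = (3 4 16 14 10)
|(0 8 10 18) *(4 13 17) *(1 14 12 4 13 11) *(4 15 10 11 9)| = |(0 8 11 1 14 12 15 10 18)(4 9)(13 17)| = 18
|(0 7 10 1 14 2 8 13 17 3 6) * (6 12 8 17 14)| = 35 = |(0 7 10 1 6)(2 17 3 12 8 13 14)|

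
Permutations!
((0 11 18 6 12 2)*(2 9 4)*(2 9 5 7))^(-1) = ((0 11 18 6 12 5 7 2)(4 9))^(-1) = (0 2 7 5 12 6 18 11)(4 9)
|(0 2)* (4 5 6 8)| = 4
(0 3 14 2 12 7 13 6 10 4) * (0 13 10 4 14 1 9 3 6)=[6, 9, 12, 1, 13, 5, 4, 10, 8, 3, 14, 11, 7, 0, 2]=(0 6 4 13)(1 9 3)(2 12 7 10 14)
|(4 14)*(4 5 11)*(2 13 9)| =|(2 13 9)(4 14 5 11)| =12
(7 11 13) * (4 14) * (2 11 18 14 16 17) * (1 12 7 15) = (1 12 7 18 14 4 16 17 2 11 13 15) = [0, 12, 11, 3, 16, 5, 6, 18, 8, 9, 10, 13, 7, 15, 4, 1, 17, 2, 14]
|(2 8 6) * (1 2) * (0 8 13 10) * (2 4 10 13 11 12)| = |(13)(0 8 6 1 4 10)(2 11 12)| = 6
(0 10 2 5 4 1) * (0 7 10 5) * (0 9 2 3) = (0 5 4 1 7 10 3)(2 9) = [5, 7, 9, 0, 1, 4, 6, 10, 8, 2, 3]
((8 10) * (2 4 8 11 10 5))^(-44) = (11)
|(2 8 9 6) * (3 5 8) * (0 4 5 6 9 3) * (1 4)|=|(9)(0 1 4 5 8 3 6 2)|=8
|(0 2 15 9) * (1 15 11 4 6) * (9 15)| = 7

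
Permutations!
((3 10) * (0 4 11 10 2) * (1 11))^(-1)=((0 4 1 11 10 3 2))^(-1)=(0 2 3 10 11 1 4)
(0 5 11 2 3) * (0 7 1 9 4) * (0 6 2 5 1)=(0 1 9 4 6 2 3 7)(5 11)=[1, 9, 3, 7, 6, 11, 2, 0, 8, 4, 10, 5]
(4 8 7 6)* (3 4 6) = (3 4 8 7) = [0, 1, 2, 4, 8, 5, 6, 3, 7]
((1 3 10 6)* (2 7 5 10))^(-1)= (1 6 10 5 7 2 3)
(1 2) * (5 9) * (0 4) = (0 4)(1 2)(5 9) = [4, 2, 1, 3, 0, 9, 6, 7, 8, 5]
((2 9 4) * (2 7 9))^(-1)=((4 7 9))^(-1)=(4 9 7)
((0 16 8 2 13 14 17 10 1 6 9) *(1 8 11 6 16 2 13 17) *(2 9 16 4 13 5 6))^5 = (0 9)(1 4 13 14)(2 6 10 11 5 17 16 8)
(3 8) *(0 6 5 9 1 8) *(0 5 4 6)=[0, 8, 2, 5, 6, 9, 4, 7, 3, 1]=(1 8 3 5 9)(4 6)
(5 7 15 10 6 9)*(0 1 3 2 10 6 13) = (0 1 3 2 10 13)(5 7 15 6 9) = [1, 3, 10, 2, 4, 7, 9, 15, 8, 5, 13, 11, 12, 0, 14, 6]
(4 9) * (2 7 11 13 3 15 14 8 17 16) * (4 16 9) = (2 7 11 13 3 15 14 8 17 9 16) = [0, 1, 7, 15, 4, 5, 6, 11, 17, 16, 10, 13, 12, 3, 8, 14, 2, 9]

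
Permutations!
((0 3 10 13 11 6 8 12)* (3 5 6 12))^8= ((0 5 6 8 3 10 13 11 12))^8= (0 12 11 13 10 3 8 6 5)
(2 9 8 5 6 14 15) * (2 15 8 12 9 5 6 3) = (15)(2 5 3)(6 14 8)(9 12) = [0, 1, 5, 2, 4, 3, 14, 7, 6, 12, 10, 11, 9, 13, 8, 15]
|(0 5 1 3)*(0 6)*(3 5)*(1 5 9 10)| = 3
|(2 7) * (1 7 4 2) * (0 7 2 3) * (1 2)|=5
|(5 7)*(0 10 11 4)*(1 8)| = |(0 10 11 4)(1 8)(5 7)| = 4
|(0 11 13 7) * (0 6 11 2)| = |(0 2)(6 11 13 7)| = 4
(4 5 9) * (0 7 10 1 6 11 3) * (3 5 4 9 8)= (0 7 10 1 6 11 5 8 3)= [7, 6, 2, 0, 4, 8, 11, 10, 3, 9, 1, 5]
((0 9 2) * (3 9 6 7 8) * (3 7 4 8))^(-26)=(0 9 7 4)(2 3 8 6)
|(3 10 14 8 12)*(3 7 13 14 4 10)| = 10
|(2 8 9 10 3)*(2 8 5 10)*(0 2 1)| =8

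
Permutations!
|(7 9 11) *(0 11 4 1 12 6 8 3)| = 10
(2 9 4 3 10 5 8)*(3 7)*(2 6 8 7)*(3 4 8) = (2 9 8 6 3 10 5 7 4) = [0, 1, 9, 10, 2, 7, 3, 4, 6, 8, 5]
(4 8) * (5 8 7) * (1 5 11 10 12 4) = (1 5 8)(4 7 11 10 12) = [0, 5, 2, 3, 7, 8, 6, 11, 1, 9, 12, 10, 4]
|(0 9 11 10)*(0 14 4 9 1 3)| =15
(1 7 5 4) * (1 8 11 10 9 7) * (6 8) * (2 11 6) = (2 11 10 9 7 5 4)(6 8) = [0, 1, 11, 3, 2, 4, 8, 5, 6, 7, 9, 10]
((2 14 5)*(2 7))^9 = ((2 14 5 7))^9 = (2 14 5 7)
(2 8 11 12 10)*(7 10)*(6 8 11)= (2 11 12 7 10)(6 8)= [0, 1, 11, 3, 4, 5, 8, 10, 6, 9, 2, 12, 7]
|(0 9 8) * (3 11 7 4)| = 12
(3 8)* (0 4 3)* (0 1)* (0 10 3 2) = [4, 10, 0, 8, 2, 5, 6, 7, 1, 9, 3] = (0 4 2)(1 10 3 8)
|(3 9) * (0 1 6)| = |(0 1 6)(3 9)| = 6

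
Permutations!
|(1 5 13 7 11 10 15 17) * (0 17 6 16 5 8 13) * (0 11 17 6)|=35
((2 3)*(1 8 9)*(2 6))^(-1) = ((1 8 9)(2 3 6))^(-1) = (1 9 8)(2 6 3)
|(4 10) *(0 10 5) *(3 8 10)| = 6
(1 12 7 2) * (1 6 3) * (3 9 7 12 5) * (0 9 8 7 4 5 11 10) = (12)(0 9 4 5 3 1 11 10)(2 6 8 7) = [9, 11, 6, 1, 5, 3, 8, 2, 7, 4, 0, 10, 12]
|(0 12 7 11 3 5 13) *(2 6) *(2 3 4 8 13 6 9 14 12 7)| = |(0 7 11 4 8 13)(2 9 14 12)(3 5 6)| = 12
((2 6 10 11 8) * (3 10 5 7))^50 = (2 5 3 11)(6 7 10 8) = ((2 6 5 7 3 10 11 8))^50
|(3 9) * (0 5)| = 2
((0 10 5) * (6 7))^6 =(10)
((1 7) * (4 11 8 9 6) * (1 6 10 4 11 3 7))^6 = (3 10 8 6)(4 9 11 7)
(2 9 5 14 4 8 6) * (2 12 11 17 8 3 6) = (2 9 5 14 4 3 6 12 11 17 8) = [0, 1, 9, 6, 3, 14, 12, 7, 2, 5, 10, 17, 11, 13, 4, 15, 16, 8]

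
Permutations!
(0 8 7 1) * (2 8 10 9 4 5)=[10, 0, 8, 3, 5, 2, 6, 1, 7, 4, 9]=(0 10 9 4 5 2 8 7 1)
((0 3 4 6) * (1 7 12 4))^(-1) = (0 6 4 12 7 1 3)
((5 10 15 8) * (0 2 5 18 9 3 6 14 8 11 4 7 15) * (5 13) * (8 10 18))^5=(0 9)(2 3)(4 7 15 11)(5 14)(6 13)(10 18)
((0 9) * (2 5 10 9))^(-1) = (0 9 10 5 2)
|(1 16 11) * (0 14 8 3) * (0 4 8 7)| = |(0 14 7)(1 16 11)(3 4 8)| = 3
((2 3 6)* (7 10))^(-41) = (2 3 6)(7 10)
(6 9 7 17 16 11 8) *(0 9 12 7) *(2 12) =(0 9)(2 12 7 17 16 11 8 6) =[9, 1, 12, 3, 4, 5, 2, 17, 6, 0, 10, 8, 7, 13, 14, 15, 11, 16]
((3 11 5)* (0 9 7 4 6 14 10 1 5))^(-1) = ((0 9 7 4 6 14 10 1 5 3 11))^(-1) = (0 11 3 5 1 10 14 6 4 7 9)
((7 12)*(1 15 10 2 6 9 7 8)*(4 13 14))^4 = (1 6 8 2 12 10 7 15 9)(4 13 14)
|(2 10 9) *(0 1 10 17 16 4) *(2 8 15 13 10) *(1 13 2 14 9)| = |(0 13 10 1 14 9 8 15 2 17 16 4)| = 12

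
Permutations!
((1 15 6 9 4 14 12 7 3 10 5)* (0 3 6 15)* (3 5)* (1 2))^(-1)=(15)(0 1 2 5)(3 10)(4 9 6 7 12 14)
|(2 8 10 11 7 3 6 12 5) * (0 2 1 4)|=12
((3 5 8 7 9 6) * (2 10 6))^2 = (2 6 5 7)(3 8 9 10)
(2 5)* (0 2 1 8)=(0 2 5 1 8)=[2, 8, 5, 3, 4, 1, 6, 7, 0]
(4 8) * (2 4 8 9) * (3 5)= (2 4 9)(3 5)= [0, 1, 4, 5, 9, 3, 6, 7, 8, 2]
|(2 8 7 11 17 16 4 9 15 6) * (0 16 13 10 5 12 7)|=56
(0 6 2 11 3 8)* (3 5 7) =(0 6 2 11 5 7 3 8) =[6, 1, 11, 8, 4, 7, 2, 3, 0, 9, 10, 5]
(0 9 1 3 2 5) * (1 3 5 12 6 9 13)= (0 13 1 5)(2 12 6 9 3)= [13, 5, 12, 2, 4, 0, 9, 7, 8, 3, 10, 11, 6, 1]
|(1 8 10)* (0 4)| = 6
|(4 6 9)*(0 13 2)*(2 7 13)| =|(0 2)(4 6 9)(7 13)| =6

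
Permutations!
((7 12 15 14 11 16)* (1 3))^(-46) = (7 15 11)(12 14 16)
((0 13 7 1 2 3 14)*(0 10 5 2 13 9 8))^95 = ((0 9 8)(1 13 7)(2 3 14 10 5))^95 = (14)(0 8 9)(1 7 13)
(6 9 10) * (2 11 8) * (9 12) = (2 11 8)(6 12 9 10) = [0, 1, 11, 3, 4, 5, 12, 7, 2, 10, 6, 8, 9]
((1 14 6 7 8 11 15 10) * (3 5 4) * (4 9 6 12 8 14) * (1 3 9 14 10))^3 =((1 4 9 6 7 10 3 5 14 12 8 11 15))^3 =(1 6 3 12 15 9 10 14 11 4 7 5 8)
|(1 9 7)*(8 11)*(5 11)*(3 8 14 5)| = 6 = |(1 9 7)(3 8)(5 11 14)|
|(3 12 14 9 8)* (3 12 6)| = |(3 6)(8 12 14 9)| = 4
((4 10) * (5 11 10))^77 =(4 5 11 10)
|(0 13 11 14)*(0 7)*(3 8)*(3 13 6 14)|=4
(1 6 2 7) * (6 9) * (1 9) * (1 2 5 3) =(1 2 7 9 6 5 3) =[0, 2, 7, 1, 4, 3, 5, 9, 8, 6]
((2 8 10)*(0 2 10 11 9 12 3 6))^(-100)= (0 9)(2 12)(3 8)(6 11)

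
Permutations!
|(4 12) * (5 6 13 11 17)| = 10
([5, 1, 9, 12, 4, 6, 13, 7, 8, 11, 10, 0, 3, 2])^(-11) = [13, 1, 0, 12, 4, 2, 9, 7, 8, 5, 10, 6, 3, 11]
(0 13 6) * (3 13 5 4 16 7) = (0 5 4 16 7 3 13 6) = [5, 1, 2, 13, 16, 4, 0, 3, 8, 9, 10, 11, 12, 6, 14, 15, 7]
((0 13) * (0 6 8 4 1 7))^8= ((0 13 6 8 4 1 7))^8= (0 13 6 8 4 1 7)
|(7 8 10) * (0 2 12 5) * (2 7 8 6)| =6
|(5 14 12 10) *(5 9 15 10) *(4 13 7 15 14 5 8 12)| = |(4 13 7 15 10 9 14)(8 12)| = 14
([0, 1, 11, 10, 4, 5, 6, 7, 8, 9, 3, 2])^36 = [0, 1, 2, 3, 4, 5, 6, 7, 8, 9, 10, 11]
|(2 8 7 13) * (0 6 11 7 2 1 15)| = 14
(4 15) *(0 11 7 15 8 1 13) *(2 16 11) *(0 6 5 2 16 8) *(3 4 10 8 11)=[16, 13, 11, 4, 0, 2, 5, 15, 1, 9, 8, 7, 12, 6, 14, 10, 3]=(0 16 3 4)(1 13 6 5 2 11 7 15 10 8)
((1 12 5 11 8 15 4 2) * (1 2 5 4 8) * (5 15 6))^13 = ((1 12 4 15 8 6 5 11))^13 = (1 6 4 11 8 12 5 15)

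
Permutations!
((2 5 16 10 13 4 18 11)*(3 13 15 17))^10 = (2 11 18 4 13 3 17 15 10 16 5)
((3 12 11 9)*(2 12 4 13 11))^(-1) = ((2 12)(3 4 13 11 9))^(-1) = (2 12)(3 9 11 13 4)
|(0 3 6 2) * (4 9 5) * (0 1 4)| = |(0 3 6 2 1 4 9 5)| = 8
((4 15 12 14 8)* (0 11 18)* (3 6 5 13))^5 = (0 18 11)(3 6 5 13)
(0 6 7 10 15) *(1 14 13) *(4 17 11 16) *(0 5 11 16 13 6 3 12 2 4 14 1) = (0 3 12 2 4 17 16 14 6 7 10 15 5 11 13) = [3, 1, 4, 12, 17, 11, 7, 10, 8, 9, 15, 13, 2, 0, 6, 5, 14, 16]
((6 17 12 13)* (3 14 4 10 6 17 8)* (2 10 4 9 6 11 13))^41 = ((2 10 11 13 17 12)(3 14 9 6 8))^41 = (2 12 17 13 11 10)(3 14 9 6 8)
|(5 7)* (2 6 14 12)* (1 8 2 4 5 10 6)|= 21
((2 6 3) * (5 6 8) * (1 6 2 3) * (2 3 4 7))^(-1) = (1 6)(2 7 4 3 5 8)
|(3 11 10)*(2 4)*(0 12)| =6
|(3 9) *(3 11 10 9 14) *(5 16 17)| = |(3 14)(5 16 17)(9 11 10)| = 6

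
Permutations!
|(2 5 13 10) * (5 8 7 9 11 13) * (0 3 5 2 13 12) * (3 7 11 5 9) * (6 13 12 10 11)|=12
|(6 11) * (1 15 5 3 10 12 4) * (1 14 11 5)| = 8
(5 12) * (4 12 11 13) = (4 12 5 11 13) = [0, 1, 2, 3, 12, 11, 6, 7, 8, 9, 10, 13, 5, 4]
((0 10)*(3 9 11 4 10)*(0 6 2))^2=((0 3 9 11 4 10 6 2))^2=(0 9 4 6)(2 3 11 10)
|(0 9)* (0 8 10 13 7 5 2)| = |(0 9 8 10 13 7 5 2)| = 8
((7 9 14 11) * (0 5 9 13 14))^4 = (14)(0 5 9)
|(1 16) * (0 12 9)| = 6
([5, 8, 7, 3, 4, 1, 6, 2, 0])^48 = (8)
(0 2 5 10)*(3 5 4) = [2, 1, 4, 5, 3, 10, 6, 7, 8, 9, 0] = (0 2 4 3 5 10)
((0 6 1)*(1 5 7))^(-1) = ((0 6 5 7 1))^(-1) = (0 1 7 5 6)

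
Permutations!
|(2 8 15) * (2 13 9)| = |(2 8 15 13 9)| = 5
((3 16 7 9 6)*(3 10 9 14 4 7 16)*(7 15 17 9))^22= ((4 15 17 9 6 10 7 14))^22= (4 7 6 17)(9 15 14 10)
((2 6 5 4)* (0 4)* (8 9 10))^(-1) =((0 4 2 6 5)(8 9 10))^(-1) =(0 5 6 2 4)(8 10 9)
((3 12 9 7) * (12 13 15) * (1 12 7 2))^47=(1 2 9 12)(3 7 15 13)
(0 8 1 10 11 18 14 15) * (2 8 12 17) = (0 12 17 2 8 1 10 11 18 14 15) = [12, 10, 8, 3, 4, 5, 6, 7, 1, 9, 11, 18, 17, 13, 15, 0, 16, 2, 14]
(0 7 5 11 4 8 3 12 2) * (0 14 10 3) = (0 7 5 11 4 8)(2 14 10 3 12) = [7, 1, 14, 12, 8, 11, 6, 5, 0, 9, 3, 4, 2, 13, 10]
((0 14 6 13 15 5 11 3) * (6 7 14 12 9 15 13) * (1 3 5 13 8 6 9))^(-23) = ((0 12 1 3)(5 11)(6 9 15 13 8)(7 14))^(-23) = (0 12 1 3)(5 11)(6 15 8 9 13)(7 14)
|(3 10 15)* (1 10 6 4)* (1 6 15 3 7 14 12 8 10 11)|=|(1 11)(3 15 7 14 12 8 10)(4 6)|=14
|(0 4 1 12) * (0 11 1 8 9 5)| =|(0 4 8 9 5)(1 12 11)| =15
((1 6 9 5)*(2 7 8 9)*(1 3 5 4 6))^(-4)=((2 7 8 9 4 6)(3 5))^(-4)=(2 8 4)(6 7 9)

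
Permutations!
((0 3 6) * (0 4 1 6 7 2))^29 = (0 3 7 2)(1 4 6)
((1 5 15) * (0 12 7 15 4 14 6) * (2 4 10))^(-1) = (0 6 14 4 2 10 5 1 15 7 12)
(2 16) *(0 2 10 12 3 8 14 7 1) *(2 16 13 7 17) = (0 16 10 12 3 8 14 17 2 13 7 1) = [16, 0, 13, 8, 4, 5, 6, 1, 14, 9, 12, 11, 3, 7, 17, 15, 10, 2]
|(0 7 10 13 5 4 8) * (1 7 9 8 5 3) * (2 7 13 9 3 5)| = 11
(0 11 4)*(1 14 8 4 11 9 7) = (0 9 7 1 14 8 4) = [9, 14, 2, 3, 0, 5, 6, 1, 4, 7, 10, 11, 12, 13, 8]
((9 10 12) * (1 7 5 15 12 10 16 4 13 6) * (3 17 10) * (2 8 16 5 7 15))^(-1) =(1 6 13 4 16 8 2 5 9 12 15)(3 10 17)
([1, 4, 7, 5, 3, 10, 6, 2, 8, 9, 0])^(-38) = (0 5 4)(1 10 3)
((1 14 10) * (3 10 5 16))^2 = (1 5 3)(10 14 16) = ((1 14 5 16 3 10))^2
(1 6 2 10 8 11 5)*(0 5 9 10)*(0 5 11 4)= [11, 6, 5, 3, 0, 1, 2, 7, 4, 10, 8, 9]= (0 11 9 10 8 4)(1 6 2 5)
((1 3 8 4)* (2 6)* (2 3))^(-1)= ((1 2 6 3 8 4))^(-1)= (1 4 8 3 6 2)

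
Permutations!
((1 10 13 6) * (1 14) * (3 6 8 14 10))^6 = (1 14 8 13 10 6 3)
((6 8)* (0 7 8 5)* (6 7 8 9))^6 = (9)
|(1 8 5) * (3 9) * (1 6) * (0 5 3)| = |(0 5 6 1 8 3 9)| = 7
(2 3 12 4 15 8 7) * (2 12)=[0, 1, 3, 2, 15, 5, 6, 12, 7, 9, 10, 11, 4, 13, 14, 8]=(2 3)(4 15 8 7 12)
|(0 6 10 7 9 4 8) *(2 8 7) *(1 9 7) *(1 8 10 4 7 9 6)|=10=|(0 1 6 4 8)(2 10)(7 9)|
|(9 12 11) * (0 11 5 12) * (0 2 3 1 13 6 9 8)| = 6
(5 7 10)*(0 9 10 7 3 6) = (0 9 10 5 3 6) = [9, 1, 2, 6, 4, 3, 0, 7, 8, 10, 5]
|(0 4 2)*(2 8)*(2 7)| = |(0 4 8 7 2)| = 5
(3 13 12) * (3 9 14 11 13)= (9 14 11 13 12)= [0, 1, 2, 3, 4, 5, 6, 7, 8, 14, 10, 13, 9, 12, 11]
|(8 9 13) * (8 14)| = 4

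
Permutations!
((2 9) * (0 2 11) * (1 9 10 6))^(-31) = (0 1 2 9 10 11 6)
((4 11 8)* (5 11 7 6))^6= ((4 7 6 5 11 8))^6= (11)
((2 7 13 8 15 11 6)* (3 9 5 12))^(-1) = ((2 7 13 8 15 11 6)(3 9 5 12))^(-1) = (2 6 11 15 8 13 7)(3 12 5 9)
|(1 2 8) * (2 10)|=4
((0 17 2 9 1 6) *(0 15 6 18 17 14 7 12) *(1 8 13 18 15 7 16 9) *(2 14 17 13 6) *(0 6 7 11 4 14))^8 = (18)(1 2 15)(4 11 6 12 7 8 9 16 14)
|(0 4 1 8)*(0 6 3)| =|(0 4 1 8 6 3)| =6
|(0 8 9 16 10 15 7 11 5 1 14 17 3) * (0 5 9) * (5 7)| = |(0 8)(1 14 17 3 7 11 9 16 10 15 5)| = 22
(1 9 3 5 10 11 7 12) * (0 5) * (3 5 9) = (0 9 5 10 11 7 12 1 3) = [9, 3, 2, 0, 4, 10, 6, 12, 8, 5, 11, 7, 1]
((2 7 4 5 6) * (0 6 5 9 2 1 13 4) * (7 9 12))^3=((0 6 1 13 4 12 7)(2 9))^3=(0 13 7 1 12 6 4)(2 9)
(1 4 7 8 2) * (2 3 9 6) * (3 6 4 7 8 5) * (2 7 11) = (1 11 2)(3 9 4 8 6 7 5) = [0, 11, 1, 9, 8, 3, 7, 5, 6, 4, 10, 2]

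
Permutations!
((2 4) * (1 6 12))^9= (12)(2 4)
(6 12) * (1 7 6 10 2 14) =[0, 7, 14, 3, 4, 5, 12, 6, 8, 9, 2, 11, 10, 13, 1] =(1 7 6 12 10 2 14)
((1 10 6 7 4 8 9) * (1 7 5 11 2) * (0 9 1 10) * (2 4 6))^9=(11)(2 10)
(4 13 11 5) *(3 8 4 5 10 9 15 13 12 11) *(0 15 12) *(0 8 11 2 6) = (0 15 13 3 11 10 9 12 2 6)(4 8) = [15, 1, 6, 11, 8, 5, 0, 7, 4, 12, 9, 10, 2, 3, 14, 13]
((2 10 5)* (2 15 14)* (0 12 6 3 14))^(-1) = (0 15 5 10 2 14 3 6 12)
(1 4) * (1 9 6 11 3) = (1 4 9 6 11 3) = [0, 4, 2, 1, 9, 5, 11, 7, 8, 6, 10, 3]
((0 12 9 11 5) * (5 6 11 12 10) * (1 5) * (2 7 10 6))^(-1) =((0 6 11 2 7 10 1 5)(9 12))^(-1) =(0 5 1 10 7 2 11 6)(9 12)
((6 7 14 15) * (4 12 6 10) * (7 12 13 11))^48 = (4 10 15 14 7 11 13)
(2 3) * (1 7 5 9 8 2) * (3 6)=(1 7 5 9 8 2 6 3)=[0, 7, 6, 1, 4, 9, 3, 5, 2, 8]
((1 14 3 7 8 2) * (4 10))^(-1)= (1 2 8 7 3 14)(4 10)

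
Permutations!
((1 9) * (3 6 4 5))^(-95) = (1 9)(3 6 4 5)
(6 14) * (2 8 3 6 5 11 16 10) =(2 8 3 6 14 5 11 16 10) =[0, 1, 8, 6, 4, 11, 14, 7, 3, 9, 2, 16, 12, 13, 5, 15, 10]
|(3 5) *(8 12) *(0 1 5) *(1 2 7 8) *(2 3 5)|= 10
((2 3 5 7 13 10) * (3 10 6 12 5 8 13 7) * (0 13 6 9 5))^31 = ((0 13 9 5 3 8 6 12)(2 10))^31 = (0 12 6 8 3 5 9 13)(2 10)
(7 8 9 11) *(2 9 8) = [0, 1, 9, 3, 4, 5, 6, 2, 8, 11, 10, 7] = (2 9 11 7)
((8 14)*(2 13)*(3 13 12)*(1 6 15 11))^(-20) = ((1 6 15 11)(2 12 3 13)(8 14))^(-20) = (15)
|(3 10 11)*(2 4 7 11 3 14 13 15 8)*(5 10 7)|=11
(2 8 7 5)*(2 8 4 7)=(2 4 7 5 8)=[0, 1, 4, 3, 7, 8, 6, 5, 2]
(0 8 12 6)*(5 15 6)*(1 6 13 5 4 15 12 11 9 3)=(0 8 11 9 3 1 6)(4 15 13 5 12)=[8, 6, 2, 1, 15, 12, 0, 7, 11, 3, 10, 9, 4, 5, 14, 13]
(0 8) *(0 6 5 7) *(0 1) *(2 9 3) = (0 8 6 5 7 1)(2 9 3) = [8, 0, 9, 2, 4, 7, 5, 1, 6, 3]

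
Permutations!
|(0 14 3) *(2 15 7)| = |(0 14 3)(2 15 7)| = 3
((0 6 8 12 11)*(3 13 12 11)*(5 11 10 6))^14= ((0 5 11)(3 13 12)(6 8 10))^14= (0 11 5)(3 12 13)(6 10 8)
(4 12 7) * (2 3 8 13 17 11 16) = [0, 1, 3, 8, 12, 5, 6, 4, 13, 9, 10, 16, 7, 17, 14, 15, 2, 11] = (2 3 8 13 17 11 16)(4 12 7)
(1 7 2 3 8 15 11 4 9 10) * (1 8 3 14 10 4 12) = (1 7 2 14 10 8 15 11 12)(4 9) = [0, 7, 14, 3, 9, 5, 6, 2, 15, 4, 8, 12, 1, 13, 10, 11]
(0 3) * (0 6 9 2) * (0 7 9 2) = (0 3 6 2 7 9) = [3, 1, 7, 6, 4, 5, 2, 9, 8, 0]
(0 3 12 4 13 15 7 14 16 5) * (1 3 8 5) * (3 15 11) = (0 8 5)(1 15 7 14 16)(3 12 4 13 11) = [8, 15, 2, 12, 13, 0, 6, 14, 5, 9, 10, 3, 4, 11, 16, 7, 1]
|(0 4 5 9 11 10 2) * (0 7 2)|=6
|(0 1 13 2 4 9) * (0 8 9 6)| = |(0 1 13 2 4 6)(8 9)| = 6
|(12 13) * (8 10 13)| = 4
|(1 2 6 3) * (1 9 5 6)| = 4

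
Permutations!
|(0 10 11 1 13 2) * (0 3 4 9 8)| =10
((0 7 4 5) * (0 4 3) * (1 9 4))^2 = (0 3 7)(1 4)(5 9)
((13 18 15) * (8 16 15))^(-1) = ((8 16 15 13 18))^(-1) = (8 18 13 15 16)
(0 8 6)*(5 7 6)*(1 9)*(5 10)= [8, 9, 2, 3, 4, 7, 0, 6, 10, 1, 5]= (0 8 10 5 7 6)(1 9)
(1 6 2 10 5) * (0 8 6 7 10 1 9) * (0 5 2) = [8, 7, 1, 3, 4, 9, 0, 10, 6, 5, 2] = (0 8 6)(1 7 10 2)(5 9)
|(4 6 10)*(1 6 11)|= |(1 6 10 4 11)|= 5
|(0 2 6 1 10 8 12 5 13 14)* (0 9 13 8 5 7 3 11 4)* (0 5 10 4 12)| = 84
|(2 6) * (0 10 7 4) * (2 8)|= 12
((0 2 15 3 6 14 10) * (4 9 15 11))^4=(0 9 14 11 3)(2 15 10 4 6)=((0 2 11 4 9 15 3 6 14 10))^4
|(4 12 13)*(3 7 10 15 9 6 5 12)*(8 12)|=11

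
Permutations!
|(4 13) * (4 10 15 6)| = 5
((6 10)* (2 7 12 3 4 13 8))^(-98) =(13)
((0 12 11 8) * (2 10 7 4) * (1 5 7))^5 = (0 12 11 8)(1 10 2 4 7 5) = ((0 12 11 8)(1 5 7 4 2 10))^5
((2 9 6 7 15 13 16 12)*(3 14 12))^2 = ((2 9 6 7 15 13 16 3 14 12))^2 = (2 6 15 16 14)(3 12 9 7 13)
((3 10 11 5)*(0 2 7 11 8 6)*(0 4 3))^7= (0 7 5 2 11)(3 8 4 10 6)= ((0 2 7 11 5)(3 10 8 6 4))^7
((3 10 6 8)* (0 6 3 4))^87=(0 4 8 6)(3 10)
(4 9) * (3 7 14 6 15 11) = (3 7 14 6 15 11)(4 9) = [0, 1, 2, 7, 9, 5, 15, 14, 8, 4, 10, 3, 12, 13, 6, 11]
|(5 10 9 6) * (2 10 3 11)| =7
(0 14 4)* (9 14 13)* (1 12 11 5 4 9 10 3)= [13, 12, 2, 1, 0, 4, 6, 7, 8, 14, 3, 5, 11, 10, 9]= (0 13 10 3 1 12 11 5 4)(9 14)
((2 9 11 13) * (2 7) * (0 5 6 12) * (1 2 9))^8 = (13)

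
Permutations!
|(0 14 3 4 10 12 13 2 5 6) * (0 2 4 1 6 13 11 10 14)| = |(1 6 2 5 13 4 14 3)(10 12 11)| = 24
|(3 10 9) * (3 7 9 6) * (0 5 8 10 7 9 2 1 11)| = |(0 5 8 10 6 3 7 2 1 11)| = 10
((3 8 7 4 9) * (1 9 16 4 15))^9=(1 8)(3 15)(4 16)(7 9)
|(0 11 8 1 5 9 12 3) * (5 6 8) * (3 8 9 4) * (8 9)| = 30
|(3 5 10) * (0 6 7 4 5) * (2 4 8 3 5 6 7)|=12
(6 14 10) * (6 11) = (6 14 10 11) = [0, 1, 2, 3, 4, 5, 14, 7, 8, 9, 11, 6, 12, 13, 10]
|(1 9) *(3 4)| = |(1 9)(3 4)| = 2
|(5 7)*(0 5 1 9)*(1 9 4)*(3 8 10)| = 12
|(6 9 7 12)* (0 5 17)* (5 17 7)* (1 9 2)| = 14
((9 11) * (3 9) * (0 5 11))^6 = (0 5 11 3 9)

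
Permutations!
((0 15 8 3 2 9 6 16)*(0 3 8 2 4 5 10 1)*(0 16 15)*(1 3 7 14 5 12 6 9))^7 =(1 4 7 6 5 2 3 16 12 14 15 10)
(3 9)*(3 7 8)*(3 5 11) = (3 9 7 8 5 11) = [0, 1, 2, 9, 4, 11, 6, 8, 5, 7, 10, 3]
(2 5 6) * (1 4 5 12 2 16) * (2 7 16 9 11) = (1 4 5 6 9 11 2 12 7 16) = [0, 4, 12, 3, 5, 6, 9, 16, 8, 11, 10, 2, 7, 13, 14, 15, 1]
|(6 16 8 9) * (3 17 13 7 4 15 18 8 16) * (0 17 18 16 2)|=40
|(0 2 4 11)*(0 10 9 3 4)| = 10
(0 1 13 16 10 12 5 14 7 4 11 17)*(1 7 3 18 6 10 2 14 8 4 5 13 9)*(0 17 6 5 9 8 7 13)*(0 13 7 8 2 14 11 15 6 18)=(0 7 9 1 2 11 18 5 8 4 15 6 10 12 13 16 14 3)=[7, 2, 11, 0, 15, 8, 10, 9, 4, 1, 12, 18, 13, 16, 3, 6, 14, 17, 5]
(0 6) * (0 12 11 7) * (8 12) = (0 6 8 12 11 7) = [6, 1, 2, 3, 4, 5, 8, 0, 12, 9, 10, 7, 11]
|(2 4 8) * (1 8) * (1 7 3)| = 6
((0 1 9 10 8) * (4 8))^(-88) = ((0 1 9 10 4 8))^(-88) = (0 9 4)(1 10 8)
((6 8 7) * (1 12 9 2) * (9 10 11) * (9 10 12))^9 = ((12)(1 9 2)(6 8 7)(10 11))^9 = (12)(10 11)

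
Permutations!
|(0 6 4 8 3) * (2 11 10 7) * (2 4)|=|(0 6 2 11 10 7 4 8 3)|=9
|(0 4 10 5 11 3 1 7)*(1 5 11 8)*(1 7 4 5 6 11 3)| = |(0 5 8 7)(1 4 10 3 6 11)| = 12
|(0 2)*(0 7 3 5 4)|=6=|(0 2 7 3 5 4)|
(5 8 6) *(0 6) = (0 6 5 8) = [6, 1, 2, 3, 4, 8, 5, 7, 0]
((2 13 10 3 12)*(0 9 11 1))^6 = ((0 9 11 1)(2 13 10 3 12))^6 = (0 11)(1 9)(2 13 10 3 12)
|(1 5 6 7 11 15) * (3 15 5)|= 12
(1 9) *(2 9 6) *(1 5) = [0, 6, 9, 3, 4, 1, 2, 7, 8, 5] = (1 6 2 9 5)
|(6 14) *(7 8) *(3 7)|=|(3 7 8)(6 14)|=6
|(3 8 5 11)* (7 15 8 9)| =|(3 9 7 15 8 5 11)| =7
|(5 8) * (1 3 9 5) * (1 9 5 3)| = 4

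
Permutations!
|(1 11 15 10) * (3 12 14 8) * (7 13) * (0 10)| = 20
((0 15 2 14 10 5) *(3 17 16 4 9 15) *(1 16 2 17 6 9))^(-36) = ((0 3 6 9 15 17 2 14 10 5)(1 16 4))^(-36) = (0 15 10 6 2)(3 17 5 9 14)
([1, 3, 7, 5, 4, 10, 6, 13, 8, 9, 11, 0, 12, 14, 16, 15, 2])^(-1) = [11, 0, 16, 1, 4, 3, 6, 2, 8, 9, 5, 10, 12, 7, 13, 15, 14]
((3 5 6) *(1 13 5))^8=((1 13 5 6 3))^8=(1 6 13 3 5)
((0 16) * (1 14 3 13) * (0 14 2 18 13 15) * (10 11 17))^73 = ((0 16 14 3 15)(1 2 18 13)(10 11 17))^73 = (0 3 16 15 14)(1 2 18 13)(10 11 17)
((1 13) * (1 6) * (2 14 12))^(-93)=((1 13 6)(2 14 12))^(-93)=(14)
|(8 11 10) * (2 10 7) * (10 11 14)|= 3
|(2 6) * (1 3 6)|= 4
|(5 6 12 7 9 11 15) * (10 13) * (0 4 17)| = |(0 4 17)(5 6 12 7 9 11 15)(10 13)| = 42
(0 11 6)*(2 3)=(0 11 6)(2 3)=[11, 1, 3, 2, 4, 5, 0, 7, 8, 9, 10, 6]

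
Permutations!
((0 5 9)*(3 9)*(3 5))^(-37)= (0 9 3)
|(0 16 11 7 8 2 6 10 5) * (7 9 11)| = |(0 16 7 8 2 6 10 5)(9 11)| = 8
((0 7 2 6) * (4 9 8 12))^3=((0 7 2 6)(4 9 8 12))^3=(0 6 2 7)(4 12 8 9)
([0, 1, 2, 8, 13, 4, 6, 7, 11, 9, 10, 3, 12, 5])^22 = (3 8 11)(4 13 5)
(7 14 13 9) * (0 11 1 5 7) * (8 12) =(0 11 1 5 7 14 13 9)(8 12) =[11, 5, 2, 3, 4, 7, 6, 14, 12, 0, 10, 1, 8, 9, 13]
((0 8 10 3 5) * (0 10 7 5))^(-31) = (0 3 10 5 7 8)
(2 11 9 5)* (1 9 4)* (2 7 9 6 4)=[0, 6, 11, 3, 1, 7, 4, 9, 8, 5, 10, 2]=(1 6 4)(2 11)(5 7 9)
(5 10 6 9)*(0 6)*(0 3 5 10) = [6, 1, 2, 5, 4, 0, 9, 7, 8, 10, 3] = (0 6 9 10 3 5)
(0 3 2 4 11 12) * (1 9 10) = (0 3 2 4 11 12)(1 9 10) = [3, 9, 4, 2, 11, 5, 6, 7, 8, 10, 1, 12, 0]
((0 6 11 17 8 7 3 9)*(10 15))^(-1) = ((0 6 11 17 8 7 3 9)(10 15))^(-1) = (0 9 3 7 8 17 11 6)(10 15)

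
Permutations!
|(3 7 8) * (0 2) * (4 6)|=|(0 2)(3 7 8)(4 6)|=6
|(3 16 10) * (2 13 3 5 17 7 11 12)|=10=|(2 13 3 16 10 5 17 7 11 12)|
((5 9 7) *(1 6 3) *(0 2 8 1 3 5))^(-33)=(0 7 9 5 6 1 8 2)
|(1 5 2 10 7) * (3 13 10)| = 7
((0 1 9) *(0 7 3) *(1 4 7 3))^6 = ((0 4 7 1 9 3))^6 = (9)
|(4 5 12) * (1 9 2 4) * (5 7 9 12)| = 4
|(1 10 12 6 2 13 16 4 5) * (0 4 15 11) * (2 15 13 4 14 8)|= 12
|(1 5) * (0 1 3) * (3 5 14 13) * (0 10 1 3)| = 6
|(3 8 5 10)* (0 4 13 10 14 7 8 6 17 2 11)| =36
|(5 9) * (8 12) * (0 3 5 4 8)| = |(0 3 5 9 4 8 12)| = 7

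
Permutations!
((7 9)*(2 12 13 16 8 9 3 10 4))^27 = (2 3 8 12 10 9 13 4 7 16)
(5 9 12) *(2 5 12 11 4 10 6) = [0, 1, 5, 3, 10, 9, 2, 7, 8, 11, 6, 4, 12] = (12)(2 5 9 11 4 10 6)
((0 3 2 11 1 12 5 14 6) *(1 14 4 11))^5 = ((0 3 2 1 12 5 4 11 14 6))^5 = (0 5)(1 14)(2 11)(3 4)(6 12)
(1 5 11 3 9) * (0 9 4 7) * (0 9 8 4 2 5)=(0 8 4 7 9 1)(2 5 11 3)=[8, 0, 5, 2, 7, 11, 6, 9, 4, 1, 10, 3]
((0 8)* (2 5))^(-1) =((0 8)(2 5))^(-1) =(0 8)(2 5)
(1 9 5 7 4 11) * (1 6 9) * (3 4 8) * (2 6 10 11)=[0, 1, 6, 4, 2, 7, 9, 8, 3, 5, 11, 10]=(2 6 9 5 7 8 3 4)(10 11)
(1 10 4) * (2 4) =(1 10 2 4) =[0, 10, 4, 3, 1, 5, 6, 7, 8, 9, 2]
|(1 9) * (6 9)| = 3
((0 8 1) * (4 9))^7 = (0 8 1)(4 9)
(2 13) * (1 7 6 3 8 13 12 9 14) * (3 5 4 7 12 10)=[0, 12, 10, 8, 7, 4, 5, 6, 13, 14, 3, 11, 9, 2, 1]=(1 12 9 14)(2 10 3 8 13)(4 7 6 5)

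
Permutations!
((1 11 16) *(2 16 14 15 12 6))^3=(1 15 2 11 12 16 14 6)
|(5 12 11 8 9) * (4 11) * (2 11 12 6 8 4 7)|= |(2 11 4 12 7)(5 6 8 9)|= 20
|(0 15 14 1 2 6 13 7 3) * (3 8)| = |(0 15 14 1 2 6 13 7 8 3)| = 10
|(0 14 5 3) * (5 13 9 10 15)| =8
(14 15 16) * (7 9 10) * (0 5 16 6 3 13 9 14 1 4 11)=[5, 4, 2, 13, 11, 16, 3, 14, 8, 10, 7, 0, 12, 9, 15, 6, 1]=(0 5 16 1 4 11)(3 13 9 10 7 14 15 6)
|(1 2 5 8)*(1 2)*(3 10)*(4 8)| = 4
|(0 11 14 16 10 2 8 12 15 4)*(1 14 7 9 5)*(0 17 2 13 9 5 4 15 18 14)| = 55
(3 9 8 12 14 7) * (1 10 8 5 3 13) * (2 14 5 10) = (1 2 14 7 13)(3 9 10 8 12 5) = [0, 2, 14, 9, 4, 3, 6, 13, 12, 10, 8, 11, 5, 1, 7]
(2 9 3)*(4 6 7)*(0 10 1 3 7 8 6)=(0 10 1 3 2 9 7 4)(6 8)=[10, 3, 9, 2, 0, 5, 8, 4, 6, 7, 1]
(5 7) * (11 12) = [0, 1, 2, 3, 4, 7, 6, 5, 8, 9, 10, 12, 11] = (5 7)(11 12)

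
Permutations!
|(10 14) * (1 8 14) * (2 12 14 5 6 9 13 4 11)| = |(1 8 5 6 9 13 4 11 2 12 14 10)| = 12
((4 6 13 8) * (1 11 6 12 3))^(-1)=(1 3 12 4 8 13 6 11)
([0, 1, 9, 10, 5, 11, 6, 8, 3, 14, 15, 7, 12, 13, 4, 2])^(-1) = [0, 1, 15, 8, 14, 4, 6, 11, 7, 2, 3, 5, 12, 13, 9, 10]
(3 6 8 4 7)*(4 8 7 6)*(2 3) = [0, 1, 3, 4, 6, 5, 7, 2, 8] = (8)(2 3 4 6 7)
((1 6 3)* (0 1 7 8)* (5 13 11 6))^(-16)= (0 5 11 3 8 1 13 6 7)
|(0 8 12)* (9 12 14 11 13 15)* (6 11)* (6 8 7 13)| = |(0 7 13 15 9 12)(6 11)(8 14)| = 6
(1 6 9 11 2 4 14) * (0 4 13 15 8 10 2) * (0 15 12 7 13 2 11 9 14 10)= (0 4 10 11 15 8)(1 6 14)(7 13 12)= [4, 6, 2, 3, 10, 5, 14, 13, 0, 9, 11, 15, 7, 12, 1, 8]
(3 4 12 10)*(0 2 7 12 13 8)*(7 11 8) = (0 2 11 8)(3 4 13 7 12 10) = [2, 1, 11, 4, 13, 5, 6, 12, 0, 9, 3, 8, 10, 7]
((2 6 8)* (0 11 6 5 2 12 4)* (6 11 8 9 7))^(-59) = (0 8 12 4)(2 5)(6 9 7)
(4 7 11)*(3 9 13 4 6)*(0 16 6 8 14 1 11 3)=[16, 11, 2, 9, 7, 5, 0, 3, 14, 13, 10, 8, 12, 4, 1, 15, 6]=(0 16 6)(1 11 8 14)(3 9 13 4 7)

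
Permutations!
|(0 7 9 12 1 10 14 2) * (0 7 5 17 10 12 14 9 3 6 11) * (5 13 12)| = 14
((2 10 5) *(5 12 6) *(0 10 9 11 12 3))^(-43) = ((0 10 3)(2 9 11 12 6 5))^(-43) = (0 3 10)(2 5 6 12 11 9)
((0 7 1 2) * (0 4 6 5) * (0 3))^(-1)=((0 7 1 2 4 6 5 3))^(-1)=(0 3 5 6 4 2 1 7)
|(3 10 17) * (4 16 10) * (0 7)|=|(0 7)(3 4 16 10 17)|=10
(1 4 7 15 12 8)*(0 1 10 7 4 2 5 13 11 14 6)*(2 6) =(0 1 6)(2 5 13 11 14)(7 15 12 8 10) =[1, 6, 5, 3, 4, 13, 0, 15, 10, 9, 7, 14, 8, 11, 2, 12]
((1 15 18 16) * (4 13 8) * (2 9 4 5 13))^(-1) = (1 16 18 15)(2 4 9)(5 8 13)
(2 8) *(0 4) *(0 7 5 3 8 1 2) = (0 4 7 5 3 8)(1 2) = [4, 2, 1, 8, 7, 3, 6, 5, 0]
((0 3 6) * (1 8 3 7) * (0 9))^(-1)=(0 9 6 3 8 1 7)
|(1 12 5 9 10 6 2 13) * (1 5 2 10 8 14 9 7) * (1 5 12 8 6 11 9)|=|(1 8 14)(2 13 12)(5 7)(6 10 11 9)|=12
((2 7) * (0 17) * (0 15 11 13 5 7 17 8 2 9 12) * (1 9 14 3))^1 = ((0 8 2 17 15 11 13 5 7 14 3 1 9 12))^1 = (0 8 2 17 15 11 13 5 7 14 3 1 9 12)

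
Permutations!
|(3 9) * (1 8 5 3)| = 5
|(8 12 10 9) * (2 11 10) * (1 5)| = |(1 5)(2 11 10 9 8 12)| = 6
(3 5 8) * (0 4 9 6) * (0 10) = (0 4 9 6 10)(3 5 8) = [4, 1, 2, 5, 9, 8, 10, 7, 3, 6, 0]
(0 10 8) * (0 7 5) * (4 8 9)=(0 10 9 4 8 7 5)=[10, 1, 2, 3, 8, 0, 6, 5, 7, 4, 9]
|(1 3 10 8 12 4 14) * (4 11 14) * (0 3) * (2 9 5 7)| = |(0 3 10 8 12 11 14 1)(2 9 5 7)| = 8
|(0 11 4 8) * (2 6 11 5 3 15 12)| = |(0 5 3 15 12 2 6 11 4 8)| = 10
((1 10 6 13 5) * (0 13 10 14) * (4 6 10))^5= ((0 13 5 1 14)(4 6))^5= (14)(4 6)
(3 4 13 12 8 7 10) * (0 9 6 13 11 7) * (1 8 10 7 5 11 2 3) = [9, 8, 3, 4, 2, 11, 13, 7, 0, 6, 1, 5, 10, 12] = (0 9 6 13 12 10 1 8)(2 3 4)(5 11)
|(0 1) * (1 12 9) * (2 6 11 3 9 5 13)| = 10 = |(0 12 5 13 2 6 11 3 9 1)|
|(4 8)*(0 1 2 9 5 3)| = 6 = |(0 1 2 9 5 3)(4 8)|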